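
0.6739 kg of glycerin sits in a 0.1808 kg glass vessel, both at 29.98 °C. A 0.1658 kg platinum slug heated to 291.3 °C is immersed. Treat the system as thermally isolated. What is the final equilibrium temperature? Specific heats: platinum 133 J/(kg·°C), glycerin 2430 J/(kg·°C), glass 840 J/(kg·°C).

T_f is the heat-capacity-weighted average of the initial temperatures:
T_f = (22.05×291.3 + 1637.6×29.98 + 151.87×29.98) / (22.05 + 1637.6 + 151.87)
    = 60071 / 1811.5 ≈ 33.16 °C

T_f ≈ 33.2 °C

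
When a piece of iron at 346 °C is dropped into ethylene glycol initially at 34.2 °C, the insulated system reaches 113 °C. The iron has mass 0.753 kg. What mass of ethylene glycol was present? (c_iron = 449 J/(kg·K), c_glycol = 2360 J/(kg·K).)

m ≈ 0.424 kg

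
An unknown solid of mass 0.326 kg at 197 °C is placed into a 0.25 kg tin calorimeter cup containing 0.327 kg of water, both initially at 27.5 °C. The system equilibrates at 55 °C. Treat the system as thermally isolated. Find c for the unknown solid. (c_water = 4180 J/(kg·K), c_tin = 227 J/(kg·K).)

Let T be the final temperature. ΣQ_i = 0:
0.326×c×(55 − 197) + 0.327×4180×(55 − 27.5) + 0.25×227×(55 − 27.5) = 0
-46.29 c = -39149
c = -39149/-46.29 ≈ 845.7 J/(kg·K)

c ≈ 846 J/(kg·K)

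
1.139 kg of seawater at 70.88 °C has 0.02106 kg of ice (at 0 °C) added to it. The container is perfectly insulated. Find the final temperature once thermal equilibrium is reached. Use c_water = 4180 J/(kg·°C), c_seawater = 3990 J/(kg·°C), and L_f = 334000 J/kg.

Conservation of energy gives ΣQ = 0:
melt ice: 0.02106×334000 = 7034; meltwater 0→T: 0.02106×4180×T = 88.03 T; seawater: 4544.6(T − 70.88)
4632.6 T = 322122 − 7034 = 315088
T ≈ 68.01 °C — above 0 °C, consistent with complete melting.

T_f ≈ 68.0 °C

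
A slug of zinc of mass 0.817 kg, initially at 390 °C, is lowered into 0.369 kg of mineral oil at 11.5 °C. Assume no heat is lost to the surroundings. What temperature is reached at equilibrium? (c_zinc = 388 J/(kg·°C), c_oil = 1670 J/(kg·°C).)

Heat lost by the zinc equals heat gained by the oil:
0.817·388·(390 − T) = 0.369·1670·(T − 11.5)
317(390 − T) = 616.23(T − 11.5)
933.23 T = 130715  ⇒  T ≈ 140.07 °C

T_f ≈ 140.1 °C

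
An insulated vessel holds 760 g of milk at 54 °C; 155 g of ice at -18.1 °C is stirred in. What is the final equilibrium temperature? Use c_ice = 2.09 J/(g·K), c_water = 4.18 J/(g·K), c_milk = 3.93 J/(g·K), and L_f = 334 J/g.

T_f ≈ 28.5 °C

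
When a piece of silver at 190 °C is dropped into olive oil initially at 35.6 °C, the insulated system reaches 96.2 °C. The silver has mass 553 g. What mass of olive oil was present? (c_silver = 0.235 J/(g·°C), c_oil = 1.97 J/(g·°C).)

m ≈ 102 g

Energy conservation, ΣQ = 0:
553×0.235×(96.2 − 190) + m×1.97×(96.2 − 35.6) = 0
119.38 m = 12190
m = 12190/119.38 ≈ 102.1 g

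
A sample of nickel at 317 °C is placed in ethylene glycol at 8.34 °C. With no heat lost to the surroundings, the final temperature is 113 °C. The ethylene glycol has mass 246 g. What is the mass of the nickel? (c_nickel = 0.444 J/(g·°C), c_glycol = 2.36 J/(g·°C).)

m ≈ 671 g

Net heat exchanged in the isolated system is zero:
m·0.444·(113 − 317) + 246·2.36·(113 − 8.34) = 0
-90.58 m = -60761
m = -60761/-90.58 ≈ 670.8 g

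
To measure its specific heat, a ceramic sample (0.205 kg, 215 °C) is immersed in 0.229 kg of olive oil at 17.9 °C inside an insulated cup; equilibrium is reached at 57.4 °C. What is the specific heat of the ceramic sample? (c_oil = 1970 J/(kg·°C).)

c ≈ 552 J/(kg·°C)

Let T be the final temperature. ΣQ_i = 0:
0.205×c×(57.4 − 215) + 0.229×1970×(57.4 − 17.9) = 0
-32.31 c = -17820
c = -17820/-32.31 ≈ 551.6 J/(kg·°C)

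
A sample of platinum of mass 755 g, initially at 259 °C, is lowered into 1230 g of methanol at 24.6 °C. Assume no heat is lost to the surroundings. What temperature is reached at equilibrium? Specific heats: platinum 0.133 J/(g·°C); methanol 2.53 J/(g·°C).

|Q_platinum| = |Q_methanol|:
755×0.133×(259 − T) = 1230×2.53×(T − 24.6)
100.42(259 − T) = 3111.9(T − 24.6)
3212.3 T = 102560  ⇒  T ≈ 31.93 °C

T_f ≈ 31.9 °C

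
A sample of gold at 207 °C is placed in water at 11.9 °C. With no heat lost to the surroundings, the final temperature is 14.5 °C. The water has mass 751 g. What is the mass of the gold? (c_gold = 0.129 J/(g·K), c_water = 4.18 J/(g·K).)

m ≈ 329 g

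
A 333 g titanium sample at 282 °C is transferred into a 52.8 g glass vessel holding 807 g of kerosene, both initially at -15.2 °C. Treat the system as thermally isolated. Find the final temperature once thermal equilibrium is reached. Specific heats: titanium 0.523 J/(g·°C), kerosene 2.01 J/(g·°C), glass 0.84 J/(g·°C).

Energy conservation, ΣQ = 0:
333*0.523*(T − 282) + 807*2.01*(T − (-15.2)) + 52.8*0.84*(T − (-15.2)) = 0
1840.6 T = 23783
T = 23783 / 1840.6 = 12.9 °C

T_f ≈ 12.9 °C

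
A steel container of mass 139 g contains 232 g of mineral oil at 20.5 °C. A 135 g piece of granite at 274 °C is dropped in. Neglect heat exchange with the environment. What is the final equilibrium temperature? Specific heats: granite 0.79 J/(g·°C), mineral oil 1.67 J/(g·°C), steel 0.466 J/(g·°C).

T_f ≈ 68.9 °C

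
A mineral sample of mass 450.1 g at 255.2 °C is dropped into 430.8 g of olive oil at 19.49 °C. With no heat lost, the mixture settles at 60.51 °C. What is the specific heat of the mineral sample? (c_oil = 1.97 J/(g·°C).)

c ≈ 0.397 J/(g·°C)

Heat lost by the mineral sample = heat gained by the oil:
450.1·c·(255.2 − 60.51) = 430.8·1.97·(60.51 − 19.49)
87630 c = 34813  ⇒  c ≈ 0.3973 J/(g·°C)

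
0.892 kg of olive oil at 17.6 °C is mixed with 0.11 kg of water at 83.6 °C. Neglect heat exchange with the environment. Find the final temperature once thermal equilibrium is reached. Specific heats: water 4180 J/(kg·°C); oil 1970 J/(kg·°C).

T_f ≈ 31.3 °C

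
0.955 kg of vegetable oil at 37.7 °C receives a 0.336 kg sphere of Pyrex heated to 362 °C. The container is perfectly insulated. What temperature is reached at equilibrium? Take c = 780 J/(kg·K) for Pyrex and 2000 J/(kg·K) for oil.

With ΣQ=0 the equilibrium temperature is the m·c-weighted mean:
T_f = (262.08*362 + 1910*37.7) / (262.08 + 1910)
    = 166880 / 2172.1 ≈ 76.83 °C

T_f ≈ 76.8 °C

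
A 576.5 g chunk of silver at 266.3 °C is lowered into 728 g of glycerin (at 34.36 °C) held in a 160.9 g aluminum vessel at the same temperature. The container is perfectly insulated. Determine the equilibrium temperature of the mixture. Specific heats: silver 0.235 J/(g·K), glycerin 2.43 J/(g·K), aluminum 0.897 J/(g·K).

T_f ≈ 49.7 °C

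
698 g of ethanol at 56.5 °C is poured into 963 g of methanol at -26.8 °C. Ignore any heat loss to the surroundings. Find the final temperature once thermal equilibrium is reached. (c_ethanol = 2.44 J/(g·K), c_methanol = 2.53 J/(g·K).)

Conservation of energy gives ΣQ = 0:
698*2.44*(T − 56.5) + 963*2.53*(T − (-26.8)) = 0
4139.5 T = 30931
T = 30931/4139.5 ≈ 7.47 °C

T_f ≈ 7.5 °C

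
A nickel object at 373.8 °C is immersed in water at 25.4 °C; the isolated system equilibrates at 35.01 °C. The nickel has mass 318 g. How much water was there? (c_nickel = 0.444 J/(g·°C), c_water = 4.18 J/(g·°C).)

Energy conservation, ΣQ = 0:
318·0.444·(35.01 − 373.8) + m·4.18·(35.01 − 25.4) = 0
40.17 m = 47834
m = 47834/40.17 ≈ 1191 g

m ≈ 1190 g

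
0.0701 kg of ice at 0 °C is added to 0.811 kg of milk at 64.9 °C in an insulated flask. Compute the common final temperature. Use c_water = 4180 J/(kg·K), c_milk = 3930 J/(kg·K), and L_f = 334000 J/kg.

Energy balance with sensible and latent terms:
fusion: m_ice L_f = 0.0701·334000 = 23413; meltwater 0→T: 0.0701·4180·T = 293.02 T; milk cools: 0.811·3930·(T − 64.9) = 3187.2(T − 64.9)
3480.2 T = 206851 − 23413 = 183438
T ≈ 52.71 °C (positive, so assuming full melt was valid).

T_f ≈ 52.7 °C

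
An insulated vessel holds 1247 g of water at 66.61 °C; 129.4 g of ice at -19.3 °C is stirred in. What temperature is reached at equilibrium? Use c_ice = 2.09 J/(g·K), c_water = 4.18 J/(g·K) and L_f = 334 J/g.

T_f ≈ 51.9 °C

Net heat exchanged in the isolated system is zero:
ice -19.3→0 °C: 129.4·2.09·19.3 = 5219.6
  fusion: m_ice L_f = 129.4·334 = 43220
  warm the meltwater: 540.89 T
  water cools: 1247·4.18·(T − 66.61) = 5212.5(T − 66.61)
5753.4 T = 347202 − 48439 = 298763
T ≈ 51.93 °C — above 0 °C, consistent with complete melting.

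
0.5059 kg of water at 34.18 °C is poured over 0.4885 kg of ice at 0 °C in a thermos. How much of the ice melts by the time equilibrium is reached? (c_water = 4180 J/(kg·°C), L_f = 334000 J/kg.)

Heat available from the water dropping to 0 °C: 0.5059·4180·34.18 = 72279 J.
To melt every bit of ice: 0.4885·334000 = 163159 J.
That's not enough to melt it all — equilibrium is at 0 °C with ice remaining.
m_melt = 72279 / L_f = 0.2164 kg.

m_melted ≈ 0.216 kg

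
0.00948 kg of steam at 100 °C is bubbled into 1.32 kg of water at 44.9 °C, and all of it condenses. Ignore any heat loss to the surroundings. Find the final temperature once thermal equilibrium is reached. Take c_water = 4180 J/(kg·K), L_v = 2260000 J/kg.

Let T be the final temperature. ΣQ_i = 0:
steam→water at 100 °C releases m L_v = 0.00948×2260000 = 21425; condensate cools 100→T: 0.00948×4180×(T − 100) = 39.63(T − 100); water warms: 1.32×4180×(T − 44.9) = 5517.6(T − 44.9)
5557.2 T = 21425 + 3962.6 + 247740 = 273128
T ≈ 49.15 °C (< 100 °C, so full condensation is consistent).

T_f ≈ 49.1 °C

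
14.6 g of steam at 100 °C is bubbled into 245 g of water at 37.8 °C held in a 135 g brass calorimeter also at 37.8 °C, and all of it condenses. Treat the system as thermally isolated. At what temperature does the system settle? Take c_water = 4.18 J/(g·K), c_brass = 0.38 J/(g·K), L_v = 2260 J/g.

T_f ≈ 70.2 °C

Conservation of energy gives ΣQ = 0:
latent heat released on condensation: 14.6×2260 = 32996; condensed water 100 °C→T: 61.03(T − 100); original water: 1024.1(T − 37.8); brass cup: 135×0.38×(T − 37.8) = 51.3(T − 37.8)
1136.4 T = 32996 + 6102.8 + 40650 = 79749
T ≈ 70.18 °C, under the boiling point, so the assumption holds.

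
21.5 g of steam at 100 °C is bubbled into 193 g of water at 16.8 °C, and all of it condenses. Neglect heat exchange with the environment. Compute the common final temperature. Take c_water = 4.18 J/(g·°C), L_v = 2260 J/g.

Sum of m c ΔT and latent-heat terms is zero:
steam→water at 100 °C releases m L_v = 21.5·2260 = 48590
  condensed water 100 °C→T: 89.87(T − 100)
  original water: 806.74(T − 16.8)
896.61 T = 48590 + 8987 + 13553 = 71130
T ≈ 79.33 °C (< 100 °C, so full condensation is consistent).

T_f ≈ 79.3 °C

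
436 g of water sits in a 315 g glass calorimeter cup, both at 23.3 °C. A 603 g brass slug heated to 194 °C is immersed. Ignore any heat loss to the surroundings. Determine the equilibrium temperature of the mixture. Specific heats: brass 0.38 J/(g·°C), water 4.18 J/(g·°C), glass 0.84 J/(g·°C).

T_f ≈ 40.2 °C

Heat gained plus heat lost sum to zero:
603×0.38×(T − 194) + 436×4.18×(T − 23.3) + 315×0.84×(T − 23.3) = 0
(229.14 + 1822.5 + 264.6) T = 229.14×194 + 1822.5×23.3 + 264.6×23.3
T ≈ 40.19 °C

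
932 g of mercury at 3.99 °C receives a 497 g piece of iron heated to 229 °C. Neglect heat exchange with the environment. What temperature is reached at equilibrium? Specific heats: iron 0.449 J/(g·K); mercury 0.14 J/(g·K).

T_f ≈ 146.0 °C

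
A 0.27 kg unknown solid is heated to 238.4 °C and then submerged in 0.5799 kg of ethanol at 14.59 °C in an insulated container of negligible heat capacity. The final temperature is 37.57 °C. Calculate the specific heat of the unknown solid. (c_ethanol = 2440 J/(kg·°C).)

Net heat exchanged in the isolated system is zero:
0.27·c·(37.57 − 238.4) + 0.5799·2440·(37.57 − 14.59) = 0
-54.22 c = -32516
c = -32516/-54.22 ≈ 599.7 J/(kg·°C)

c ≈ 600 J/(kg·°C)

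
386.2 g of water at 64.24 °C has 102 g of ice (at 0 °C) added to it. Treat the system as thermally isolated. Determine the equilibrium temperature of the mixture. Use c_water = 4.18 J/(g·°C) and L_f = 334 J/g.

Energy balance with sensible and latent terms:
fusion: m_ice L_f = 102×334 = 34068
  warm the meltwater: 426.36 T
  water: 1614.3(T − 64.24)
2040.7 T = 103704 − 34068 = 69636
T ≈ 34.12 °C — above 0 °C, consistent with complete melting.

T_f ≈ 34.1 °C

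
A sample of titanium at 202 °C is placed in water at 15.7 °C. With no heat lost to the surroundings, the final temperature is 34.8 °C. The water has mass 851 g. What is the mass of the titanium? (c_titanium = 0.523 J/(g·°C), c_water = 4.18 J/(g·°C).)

Heat lost by the titanium = heat gained by the water:
m×0.523×(202 − 34.8) = 851×4.18×(34.8 − 15.7)
87.45 m = 67942  ⇒  m ≈ 777 g

m ≈ 777 g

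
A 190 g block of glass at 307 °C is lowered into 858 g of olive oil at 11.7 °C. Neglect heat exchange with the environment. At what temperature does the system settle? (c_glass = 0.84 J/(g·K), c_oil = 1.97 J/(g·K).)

T_f ≈ 37.2 °C

Set heat shed by the hot body equal to heat absorbed by the cold body:
190×0.84×(307 − T) = 858×1.97×(T − 11.7)
159.6(307 − T) = 1690.3(T − 11.7)
1849.9 T = 68773  ⇒  T ≈ 37.18 °C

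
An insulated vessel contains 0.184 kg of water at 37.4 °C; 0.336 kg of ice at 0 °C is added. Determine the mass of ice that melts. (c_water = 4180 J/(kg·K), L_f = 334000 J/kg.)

Cooling the water to 0 °C releases 0.184×4180×37.4 = 28765 J.
Melting all 0.336 kg of ice would need 0.336×334000 = 112224 J.
Since 28765 < 112224 J, not all the ice melts; equilibrium is at 0 °C.
m_melted×334000 = 28765  ⇒  m_melted ≈ 0.08612 kg.

m_melted ≈ 0.0861 kg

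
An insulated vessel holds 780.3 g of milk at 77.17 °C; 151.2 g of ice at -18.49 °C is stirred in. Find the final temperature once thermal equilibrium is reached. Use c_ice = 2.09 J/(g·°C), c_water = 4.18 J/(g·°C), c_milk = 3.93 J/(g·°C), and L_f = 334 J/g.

Taking heat into each body as positive, Σ m c ΔT = 0:
warm ice to 0 °C: 151.2·2.09·(0 − (-18.49)) = 5843; latent heat to melt: 151.2·334 = 50501; meltwater 0→T: 151.2·4.18·T = 632.02 T; milk cools: 780.3·3.93·(T − 77.17) = 3066.6(T − 77.17)
3698.6 T = 236648 − 56344 = 180304
T ≈ 48.75 °C (positive, so assuming full melt was valid).

T_f ≈ 48.7 °C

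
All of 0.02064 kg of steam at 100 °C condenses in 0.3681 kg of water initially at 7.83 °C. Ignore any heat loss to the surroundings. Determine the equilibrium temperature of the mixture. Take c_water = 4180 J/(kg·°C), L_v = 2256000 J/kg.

Net heat exchanged in the isolated system is zero:
steam→water at 100 °C releases m L_v = 0.02064×2256000 = 46564; condensate cools 100→T: 0.02064×4180×(T − 100) = 86.28(T − 100); original water: 1538.7(T − 7.83)
1624.9 T = 46564 + 8627.5 + 12048 = 67239
T ≈ 41.38 °C, under the boiling point, so the assumption holds.

T_f ≈ 41.4 °C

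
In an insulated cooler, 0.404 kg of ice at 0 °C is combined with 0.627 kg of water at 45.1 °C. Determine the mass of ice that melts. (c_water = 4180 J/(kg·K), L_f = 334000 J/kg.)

m_melted ≈ 0.354 kg

Cooling the water to 0 °C releases 0.627×4180×45.1 = 118201 J.
Fully melting the ice requires m_ice L_f = 0.404×334000 = 134936 J.
That's not enough to melt it all — equilibrium is at 0 °C with ice remaining.
Mass melted = 118201/334000 ≈ 0.3539 kg.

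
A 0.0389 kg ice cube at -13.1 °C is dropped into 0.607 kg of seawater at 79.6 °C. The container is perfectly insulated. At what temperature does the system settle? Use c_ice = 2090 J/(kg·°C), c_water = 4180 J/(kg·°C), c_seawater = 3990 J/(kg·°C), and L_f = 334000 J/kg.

Energy balance with sensible and latent terms:
ice -13.1→0 °C: 0.0389×2090×13.1 = 1065; fusion: m_ice L_f = 0.0389×334000 = 12993; meltwater 0→T: 0.0389×4180×T = 162.6 T; seawater: 2421.9(T − 79.6)
2584.5 T = 192786 − 14058 = 178728
T ≈ 69.15 °C. Since T > 0 °C, the all-ice-melts assumption holds.

T_f ≈ 69.2 °C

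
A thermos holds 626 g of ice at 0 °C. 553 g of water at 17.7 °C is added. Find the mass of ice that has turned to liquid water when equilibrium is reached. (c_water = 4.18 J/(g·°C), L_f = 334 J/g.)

m_melted ≈ 122 g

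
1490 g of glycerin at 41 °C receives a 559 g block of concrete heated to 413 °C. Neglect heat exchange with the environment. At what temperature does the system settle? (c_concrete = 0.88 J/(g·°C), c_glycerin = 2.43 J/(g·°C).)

T_f ≈ 85.5 °C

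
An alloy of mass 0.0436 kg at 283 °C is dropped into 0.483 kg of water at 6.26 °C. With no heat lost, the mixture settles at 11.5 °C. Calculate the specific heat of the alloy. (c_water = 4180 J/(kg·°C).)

c ≈ 894 J/(kg·°C)

Taking heat into each body as positive, Σ m c ΔT = 0:
0.0436×c×(11.5 − 283) + 0.483×4180×(11.5 − 6.26) = 0
-11.84 c = -10579
c = -10579/-11.84 ≈ 893.7 J/(kg·°C)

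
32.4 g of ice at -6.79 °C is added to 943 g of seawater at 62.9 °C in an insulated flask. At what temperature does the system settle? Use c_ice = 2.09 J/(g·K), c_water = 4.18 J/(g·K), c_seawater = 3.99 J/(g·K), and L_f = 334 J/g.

T_f ≈ 57.8 °C

Energy balance with sensible and latent terms:
ice -6.79→0 °C: 32.4×2.09×6.79 = 459.79; melt ice: 32.4×334 = 10822; warm the meltwater: 135.43 T; seawater: 3762.6(T − 62.9)
3898 T = 236666 − 11281 = 225384
T ≈ 57.82 °C (positive, so assuming full melt was valid).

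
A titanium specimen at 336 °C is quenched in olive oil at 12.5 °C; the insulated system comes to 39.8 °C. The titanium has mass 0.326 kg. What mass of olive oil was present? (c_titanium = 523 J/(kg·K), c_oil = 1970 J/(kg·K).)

m ≈ 0.939 kg

|Q_titanium| = |Q_oil|:
0.326×523×(336 − 39.8) = m×1970×(39.8 − 12.5)
53781 m = 50502  ⇒  m ≈ 0.939 kg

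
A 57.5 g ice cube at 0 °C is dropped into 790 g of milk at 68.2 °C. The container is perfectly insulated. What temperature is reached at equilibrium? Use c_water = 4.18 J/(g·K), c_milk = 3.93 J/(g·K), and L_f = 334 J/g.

T_f ≈ 57.6 °C

Let T be the final temperature. ΣQ_i = 0:
latent heat to melt: 57.5×334 = 19205; warm the meltwater: 240.35 T; milk cools: 790×3.93×(T − 68.2) = 3104.7(T − 68.2)
3345.1 T = 211741 − 19205 = 192536
T ≈ 57.56 °C. Since T > 0 °C, the all-ice-melts assumption holds.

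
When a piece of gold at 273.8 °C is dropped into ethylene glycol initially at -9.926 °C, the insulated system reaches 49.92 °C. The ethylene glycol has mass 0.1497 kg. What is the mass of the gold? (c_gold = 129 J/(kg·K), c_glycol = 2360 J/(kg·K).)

m ≈ 0.732 kg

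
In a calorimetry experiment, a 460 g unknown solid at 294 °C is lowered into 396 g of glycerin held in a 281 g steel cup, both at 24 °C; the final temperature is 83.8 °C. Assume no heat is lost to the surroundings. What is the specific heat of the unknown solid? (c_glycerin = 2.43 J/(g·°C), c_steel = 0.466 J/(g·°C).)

c ≈ 0.676 J/(g·°C)

Let T be the final temperature. ΣQ_i = 0:
460·c·(83.8 − 294) + 396·2.43·(83.8 − 24) + 281·0.466·(83.8 − 24) = 0
-96692 c = -65375
c = -65375/-96692 ≈ 0.6761 J/(g·°C)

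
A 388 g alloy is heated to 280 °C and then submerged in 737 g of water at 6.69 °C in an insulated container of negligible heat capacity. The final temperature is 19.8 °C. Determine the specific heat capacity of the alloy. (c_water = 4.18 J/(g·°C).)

c ≈ 0.4 J/(g·°C)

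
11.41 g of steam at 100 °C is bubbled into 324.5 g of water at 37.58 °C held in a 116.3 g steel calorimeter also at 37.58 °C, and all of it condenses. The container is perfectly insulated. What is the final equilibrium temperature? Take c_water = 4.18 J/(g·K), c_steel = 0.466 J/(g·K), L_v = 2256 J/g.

Let T be the final temperature. ΣQ_i = 0:
steam→water at 100 °C releases m L_v = 11.41·2256 = 25741
  condensate cools 100→T: 11.41·4.18·(T − 100) = 47.69(T − 100)
  water warms: 324.5·4.18·(T − 37.58) = 1356.4(T − 37.58)
  steel cup: 116.3·0.466·(T − 37.58) = 54.2(T − 37.58)
1458.3 T = 25741 + 4769.4 + 53011 = 83521
T ≈ 57.27 °C — below 100 °C, confirming all the steam condensed.

T_f ≈ 57.3 °C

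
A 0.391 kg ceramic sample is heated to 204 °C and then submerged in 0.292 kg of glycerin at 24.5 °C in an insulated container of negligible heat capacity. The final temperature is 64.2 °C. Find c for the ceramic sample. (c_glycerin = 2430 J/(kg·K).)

Heat lost by the ceramic sample = heat gained by the glycerin:
0.391·c·(204 − 64.2) = 0.292·2430·(64.2 − 24.5)
54.66 c = 28170  ⇒  c ≈ 515.3 J/(kg·K)

c ≈ 515 J/(kg·K)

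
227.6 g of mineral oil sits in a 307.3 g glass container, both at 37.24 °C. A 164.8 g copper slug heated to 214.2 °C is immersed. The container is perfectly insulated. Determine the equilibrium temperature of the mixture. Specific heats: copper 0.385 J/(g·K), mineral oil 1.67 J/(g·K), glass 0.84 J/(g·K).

Let T be the final temperature. ΣQ_i = 0:
164.8*0.385*(T − 214.2) + 227.6*1.67*(T − 37.24) + 307.3*0.84*(T − 37.24) = 0
701.67 T = 37358
T ≈ 53.24 °C

T_f ≈ 53.2 °C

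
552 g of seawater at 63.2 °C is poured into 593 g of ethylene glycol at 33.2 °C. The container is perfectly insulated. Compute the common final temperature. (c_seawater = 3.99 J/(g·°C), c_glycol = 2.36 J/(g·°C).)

|Q_seawater| = |Q_glycol|:
552·3.99·(63.2 − T) = 593·2.36·(T − 33.2)
2202.5(63.2 − T) = 1399.5(T − 33.2)
3602 T = 185659  ⇒  T ≈ 51.54 °C

T_f ≈ 51.5 °C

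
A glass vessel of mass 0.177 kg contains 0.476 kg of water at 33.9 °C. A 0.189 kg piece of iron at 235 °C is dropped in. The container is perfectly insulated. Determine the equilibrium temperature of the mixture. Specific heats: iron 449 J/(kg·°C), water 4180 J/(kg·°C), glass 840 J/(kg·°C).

T_f ≈ 41.6 °C

Net heat exchanged in the isolated system is zero:
0.189*449*(T − 235) + 0.476*4180*(T − 33.9) + 0.177*840*(T − 33.9) = 0
84.86(T − 235) + 1989.7(T − 33.9) + 148.68(T − 33.9) = 0
2223.2 T = 92433
T = 92433/2223.2 ≈ 41.58 °C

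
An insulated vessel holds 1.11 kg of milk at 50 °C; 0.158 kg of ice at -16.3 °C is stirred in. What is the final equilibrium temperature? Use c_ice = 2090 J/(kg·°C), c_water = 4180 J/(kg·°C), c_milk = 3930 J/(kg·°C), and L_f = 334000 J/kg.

T_f ≈ 31.8 °C

Taking heat into each body as positive, Σ m c ΔT = 0:
warm ice to 0 °C: 0.158×2090×(0 − (-16.3)) = 5382.6; latent heat to melt: 0.158×334000 = 52772; warm the meltwater: 660.44 T; milk: 4362.3(T − 50)
5022.7 T = 218115 − 58155 = 159960
T ≈ 31.85 °C — above 0 °C, consistent with complete melting.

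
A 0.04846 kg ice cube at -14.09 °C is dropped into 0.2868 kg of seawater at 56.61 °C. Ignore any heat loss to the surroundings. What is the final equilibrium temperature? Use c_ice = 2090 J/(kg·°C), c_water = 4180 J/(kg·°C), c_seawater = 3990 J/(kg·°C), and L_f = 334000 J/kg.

T_f ≈ 35.0 °C

Net heat exchanged in the isolated system is zero:
ice -14.09→0 °C: 0.04846×2090×14.09 = 1427.1
  melt ice: 0.04846×334000 = 16186
  warm the meltwater: 202.56 T
  seawater: 1144.3(T − 56.61)
1346.9 T = 64781 − 17613 = 47168
T ≈ 35.02 °C — above 0 °C, consistent with complete melting.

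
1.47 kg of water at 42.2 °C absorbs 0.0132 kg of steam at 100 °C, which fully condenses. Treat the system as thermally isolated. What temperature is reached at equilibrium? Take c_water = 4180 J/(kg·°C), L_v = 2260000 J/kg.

Conservation of energy gives ΣQ = 0:
condense steam: −0.0132×2260000 = −29832; condensed water 100 °C→T: 55.18(T − 100); water warms: 1.47×4180×(T − 42.2) = 6144.6(T − 42.2)
6199.8 T = 29832 + 5517.6 + 259302 = 294652
T ≈ 47.53 °C, under the boiling point, so the assumption holds.

T_f ≈ 47.5 °C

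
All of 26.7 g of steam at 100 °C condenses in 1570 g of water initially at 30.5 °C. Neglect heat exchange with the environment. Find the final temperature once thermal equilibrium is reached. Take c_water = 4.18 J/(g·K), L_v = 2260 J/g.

T_f ≈ 40.7 °C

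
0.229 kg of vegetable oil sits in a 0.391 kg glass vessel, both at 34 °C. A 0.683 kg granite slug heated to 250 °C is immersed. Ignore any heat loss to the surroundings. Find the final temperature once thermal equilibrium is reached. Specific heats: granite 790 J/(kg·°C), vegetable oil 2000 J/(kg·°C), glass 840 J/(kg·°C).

T_f ≈ 121.9 °C

Energy conservation, ΣQ = 0:
0.683*790*(T − 250) + 0.229*2000*(T − 34) + 0.391*840*(T − 34) = 0
(539.57 + 458 + 328.44) T = 539.57*250 + 458*34 + 328.44*34
T ≈ 121.89 °C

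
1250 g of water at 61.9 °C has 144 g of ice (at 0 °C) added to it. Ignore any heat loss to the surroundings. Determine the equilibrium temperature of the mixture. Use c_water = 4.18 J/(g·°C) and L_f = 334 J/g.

T_f ≈ 47.3 °C

Let T be the final temperature. ΣQ_i = 0:
melt ice: 144·334 = 48096; meltwater 0→T: 144·4.18·T = 601.92 T; water: 5225(T − 61.9)
5826.9 T = 323428 − 48096 = 275332
T ≈ 47.25 °C. Since T > 0 °C, the all-ice-melts assumption holds.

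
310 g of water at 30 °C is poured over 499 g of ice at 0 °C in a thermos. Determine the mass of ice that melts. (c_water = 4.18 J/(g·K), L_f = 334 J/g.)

m_melted ≈ 116 g

Water can give up m c ΔT = 310·4.18·30 = 38874 J before reaching 0 °C.
Melting all 499 g of ice would need 499·334 = 166666 J.
That's not enough to melt it all — equilibrium is at 0 °C with ice remaining.
m_melted·334 = 38874  ⇒  m_melted ≈ 116.4 g.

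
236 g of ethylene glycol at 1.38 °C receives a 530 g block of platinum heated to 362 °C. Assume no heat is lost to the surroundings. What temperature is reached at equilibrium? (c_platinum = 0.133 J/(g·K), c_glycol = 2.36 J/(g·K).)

Conservation of energy gives ΣQ = 0:
530*0.133*(T − 362) + 236*2.36*(T − 1.38) = 0
627.45 T = 26286
T = 26286/627.45 ≈ 41.89 °C

T_f ≈ 41.9 °C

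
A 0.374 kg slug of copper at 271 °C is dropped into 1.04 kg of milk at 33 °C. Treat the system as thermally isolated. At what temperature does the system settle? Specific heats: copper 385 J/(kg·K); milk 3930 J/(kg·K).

T_f ≈ 41.1 °C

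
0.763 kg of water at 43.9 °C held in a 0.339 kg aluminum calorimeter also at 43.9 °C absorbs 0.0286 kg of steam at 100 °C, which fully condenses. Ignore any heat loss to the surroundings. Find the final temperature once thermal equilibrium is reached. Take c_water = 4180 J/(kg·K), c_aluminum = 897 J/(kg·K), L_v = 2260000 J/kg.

Taking heat into each body as positive, Σ m c ΔT = 0:
latent heat released on condensation: 0.0286·2260000 = 64636; condensate cools 100→T: 0.0286·4180·(T − 100) = 119.55(T − 100); water warms: 0.763·4180·(T − 43.9) = 3189.3(T − 43.9); aluminum cup: 0.339·897·(T − 43.9) = 304.08(T − 43.9)
3613 T = 64636 + 11955 + 153361 = 229952
T ≈ 63.65 °C — below 100 °C, confirming all the steam condensed.

T_f ≈ 63.6 °C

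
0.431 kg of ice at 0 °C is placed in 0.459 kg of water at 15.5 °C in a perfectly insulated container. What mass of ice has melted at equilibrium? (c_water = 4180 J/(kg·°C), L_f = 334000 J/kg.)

m_melted ≈ 0.089 kg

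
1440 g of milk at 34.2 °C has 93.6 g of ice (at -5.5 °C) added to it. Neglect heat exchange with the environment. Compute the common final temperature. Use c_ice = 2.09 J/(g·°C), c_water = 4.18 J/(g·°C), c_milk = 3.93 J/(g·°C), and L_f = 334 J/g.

Net heat exchanged in the isolated system is zero:
warm ice to 0 °C: 93.6·2.09·(0 − (-5.5)) = 1075.9; fusion: m_ice L_f = 93.6·334 = 31262; meltwater 0→T: 93.6·4.18·T = 391.25 T; milk cools: 1440·3.93·(T − 34.2) = 5659.2(T − 34.2)
6050.4 T = 193545 − 32338 = 161206
T ≈ 26.64 °C (positive, so assuming full melt was valid).

T_f ≈ 26.6 °C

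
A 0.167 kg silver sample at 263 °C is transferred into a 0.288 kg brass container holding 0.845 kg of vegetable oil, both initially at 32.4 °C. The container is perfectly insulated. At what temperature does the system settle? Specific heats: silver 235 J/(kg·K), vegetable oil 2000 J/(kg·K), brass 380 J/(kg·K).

T_f ≈ 37.3 °C

Heat gained plus heat lost sum to zero:
0.167×235×(T − 263) + 0.845×2000×(T − 32.4) + 0.288×380×(T − 32.4) = 0
39.25(T − 263) + 1690(T − 32.4) + 109.44(T − 32.4) = 0
(39.25 + 1690 + 109.44) T = 39.25×263 + 1690×32.4 + 109.44×32.4
T ≈ 37.32 °C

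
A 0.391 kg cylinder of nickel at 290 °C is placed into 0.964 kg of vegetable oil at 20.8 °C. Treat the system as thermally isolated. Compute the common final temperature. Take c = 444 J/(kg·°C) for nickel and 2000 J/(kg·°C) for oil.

T_f ≈ 43.0 °C

With ΣQ=0 the equilibrium temperature is the m·c-weighted mean:
T_f = (173.6*290 + 1928*20.8) / (173.6 + 1928)
    = 90448 / 2101.6 ≈ 43.04 °C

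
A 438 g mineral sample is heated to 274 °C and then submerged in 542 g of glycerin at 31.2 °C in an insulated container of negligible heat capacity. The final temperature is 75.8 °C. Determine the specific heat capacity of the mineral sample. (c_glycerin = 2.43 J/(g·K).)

c ≈ 0.677 J/(g·K)

m_s c (T_s − T_f) = m_glycerin c_glycerin (T_f − T_0):
438·c·(274 − 75.8) = 542·2.43·(75.8 − 31.2)
86812 c = 58741  ⇒  c ≈ 0.6766 J/(g·K)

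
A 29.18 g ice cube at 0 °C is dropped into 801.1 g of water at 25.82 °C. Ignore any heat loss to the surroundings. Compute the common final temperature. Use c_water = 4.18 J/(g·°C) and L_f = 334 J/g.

T_f ≈ 22.1 °C

Taking heat into each body as positive, Σ m c ΔT = 0:
melt ice: 29.18·334 = 9746.1
  warm the meltwater: 121.97 T
  water cools: 801.1·4.18·(T − 25.82) = 3348.6(T − 25.82)
3470.6 T = 86461 − 9746.1 = 76715
T ≈ 22.10 °C. Since T > 0 °C, the all-ice-melts assumption holds.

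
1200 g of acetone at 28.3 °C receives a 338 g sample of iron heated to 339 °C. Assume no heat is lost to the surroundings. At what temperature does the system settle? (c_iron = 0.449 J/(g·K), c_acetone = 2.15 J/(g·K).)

T_f = Σ m_i c_i T_i / Σ m_i c_i:
T_f = (151.76×339 + 2580×28.3) / (151.76 + 2580)
    = 124461 / 2731.8 ≈ 45.56 °C

T_f ≈ 45.6 °C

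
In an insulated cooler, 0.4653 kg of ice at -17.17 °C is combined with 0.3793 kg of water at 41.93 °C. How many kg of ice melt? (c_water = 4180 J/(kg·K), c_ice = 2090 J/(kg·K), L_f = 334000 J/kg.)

m_melted ≈ 0.149 kg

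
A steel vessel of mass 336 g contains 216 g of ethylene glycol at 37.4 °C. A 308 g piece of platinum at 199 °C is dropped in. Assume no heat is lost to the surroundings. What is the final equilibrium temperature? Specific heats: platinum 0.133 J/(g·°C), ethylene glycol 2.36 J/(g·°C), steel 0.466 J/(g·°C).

T_f is the heat-capacity-weighted average of the initial temperatures:
T_f = (40.96×199 + 509.76×37.4 + 156.58×37.4) / (40.96 + 509.76 + 156.58)
    = 33073 / 707.3 ≈ 46.76 °C

T_f ≈ 46.8 °C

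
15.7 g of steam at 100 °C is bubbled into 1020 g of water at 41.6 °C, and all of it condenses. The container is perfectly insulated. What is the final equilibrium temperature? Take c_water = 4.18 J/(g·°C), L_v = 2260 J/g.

T_f ≈ 50.7 °C

Heat gained plus heat lost sum to zero:
latent heat released on condensation: 15.7·2260 = 35482
  condensate cools 100→T: 15.7·4.18·(T − 100) = 65.63(T − 100)
  water warms: 1020·4.18·(T − 41.6) = 4263.6(T − 41.6)
4329.2 T = 35482 + 6562.6 + 177366 = 219410
T ≈ 50.68 °C (< 100 °C, so full condensation is consistent).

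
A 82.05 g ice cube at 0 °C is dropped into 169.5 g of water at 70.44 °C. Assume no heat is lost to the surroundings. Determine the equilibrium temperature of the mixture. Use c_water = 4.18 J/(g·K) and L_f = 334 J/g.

T_f ≈ 21.4 °C

Energy balance with sensible and latent terms:
latent heat to melt: 82.05×334 = 27405
  warm the meltwater: 342.97 T
  water cools: 169.5×4.18×(T − 70.44) = 708.51(T − 70.44)
1051.5 T = 49907 − 27405 = 22503
T ≈ 21.40 °C. Since T > 0 °C, the all-ice-melts assumption holds.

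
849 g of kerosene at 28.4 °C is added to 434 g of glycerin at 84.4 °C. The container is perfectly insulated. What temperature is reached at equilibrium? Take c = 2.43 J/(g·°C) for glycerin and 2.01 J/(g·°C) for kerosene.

T_f ≈ 49.8 °C

Set heat shed by the hot body equal to heat absorbed by the cold body:
434×2.43×(84.4 − T) = 849×2.01×(T − 28.4)
1054.6(84.4 − T) = 1706.5(T − 28.4)
2761.1 T = 137474  ⇒  T ≈ 49.79 °C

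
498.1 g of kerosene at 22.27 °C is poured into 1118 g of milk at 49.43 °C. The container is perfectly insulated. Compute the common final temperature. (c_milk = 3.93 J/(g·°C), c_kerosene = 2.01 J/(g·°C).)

T_f ≈ 44.4 °C

Set heat shed by the hot body equal to heat absorbed by the cold body:
1118*3.93*(49.43 − T) = 498.1*2.01*(T − 22.27)
4393.7(49.43 − T) = 1001.2(T − 22.27)
5394.9 T = 239479  ⇒  T ≈ 44.39 °C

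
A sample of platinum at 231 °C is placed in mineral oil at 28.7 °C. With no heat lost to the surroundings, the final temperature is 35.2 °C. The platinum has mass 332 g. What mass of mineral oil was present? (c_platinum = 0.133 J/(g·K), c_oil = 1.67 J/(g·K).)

|Q_platinum| = |Q_oil|:
332×0.133×(231 − 35.2) = m×1.67×(35.2 − 28.7)
10.86 m = 8645.7  ⇒  m ≈ 796.5 g

m ≈ 796 g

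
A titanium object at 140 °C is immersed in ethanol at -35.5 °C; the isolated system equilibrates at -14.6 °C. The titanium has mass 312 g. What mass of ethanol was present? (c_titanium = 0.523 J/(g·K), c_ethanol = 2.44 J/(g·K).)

m ≈ 495 g

Let T be the final temperature. ΣQ_i = 0:
312×0.523×(-14.6 − 140) + m×2.44×(-14.6 − (-35.5)) = 0
51 m = 25227
m = 25227/51 ≈ 494.7 g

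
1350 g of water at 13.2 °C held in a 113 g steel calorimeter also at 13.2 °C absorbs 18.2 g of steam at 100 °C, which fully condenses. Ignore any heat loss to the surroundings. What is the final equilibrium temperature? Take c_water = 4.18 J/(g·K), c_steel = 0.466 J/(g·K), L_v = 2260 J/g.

T_f ≈ 21.5 °C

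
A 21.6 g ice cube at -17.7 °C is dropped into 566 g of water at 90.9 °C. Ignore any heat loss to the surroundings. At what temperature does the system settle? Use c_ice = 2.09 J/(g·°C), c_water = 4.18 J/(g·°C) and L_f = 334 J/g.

T_f ≈ 84.3 °C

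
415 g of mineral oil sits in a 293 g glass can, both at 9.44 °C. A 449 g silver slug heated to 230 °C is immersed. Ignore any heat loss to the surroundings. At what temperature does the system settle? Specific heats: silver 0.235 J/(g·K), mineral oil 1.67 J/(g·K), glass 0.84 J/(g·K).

T_f ≈ 31.7 °C

Conservation of energy gives ΣQ = 0:
449×0.235×(T − 230) + 415×1.67×(T − 9.44) + 293×0.84×(T − 9.44) = 0
105.52(T − 230) + 693.05(T − 9.44) + 246.12(T − 9.44) = 0
(105.52 + 693.05 + 246.12) T = 105.52×230 + 693.05×9.44 + 246.12×9.44
T ≈ 31.72 °C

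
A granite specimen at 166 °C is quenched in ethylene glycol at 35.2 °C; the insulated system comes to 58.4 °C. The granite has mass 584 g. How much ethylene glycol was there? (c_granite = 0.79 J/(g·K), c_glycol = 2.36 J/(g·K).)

m ≈ 907 g

Let T be the final temperature. ΣQ_i = 0:
584·0.79·(58.4 − 166) + m·2.36·(58.4 − 35.2) = 0
54.75 m = 49642
m = 49642/54.75 ≈ 906.7 g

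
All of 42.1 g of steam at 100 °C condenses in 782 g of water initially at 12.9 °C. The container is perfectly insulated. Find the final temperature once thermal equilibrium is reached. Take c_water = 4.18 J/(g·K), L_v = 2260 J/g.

T_f ≈ 45.0 °C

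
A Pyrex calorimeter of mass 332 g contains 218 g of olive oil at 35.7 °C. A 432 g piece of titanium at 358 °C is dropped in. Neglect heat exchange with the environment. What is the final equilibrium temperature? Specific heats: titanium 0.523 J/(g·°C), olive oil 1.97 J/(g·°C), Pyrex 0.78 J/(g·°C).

Net heat exchanged in the isolated system is zero:
432×0.523×(T − 358) + 218×1.97×(T − 35.7) + 332×0.78×(T − 35.7) = 0
225.94(T − 358) + 429.46(T − 35.7) + 258.96(T − 35.7) = 0
914.36 T = 105462
T = 105462/914.36 ≈ 115.34 °C

T_f ≈ 115.3 °C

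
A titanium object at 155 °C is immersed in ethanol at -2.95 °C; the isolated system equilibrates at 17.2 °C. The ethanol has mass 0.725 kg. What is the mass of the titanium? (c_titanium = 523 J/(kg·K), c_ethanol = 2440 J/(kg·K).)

Conservation of energy gives ΣQ = 0:
m·523·(17.2 − 155) + 0.725·2440·(17.2 − (-2.95)) = 0
-72069 m = -35645
m = -35645/-72069 ≈ 0.4946 kg

m ≈ 0.495 kg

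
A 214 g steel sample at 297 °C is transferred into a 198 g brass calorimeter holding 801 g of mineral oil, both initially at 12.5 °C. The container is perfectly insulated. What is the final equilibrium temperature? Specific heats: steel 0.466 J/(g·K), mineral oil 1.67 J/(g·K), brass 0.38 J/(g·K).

T_f ≈ 31.3 °C

Heat gained plus heat lost sum to zero:
214*0.466*(T − 297) + 801*1.67*(T − 12.5) + 198*0.38*(T − 12.5) = 0
99.72(T − 297) + 1337.7(T − 12.5) + 75.24(T − 12.5) = 0
(99.72 + 1337.7 + 75.24) T = 99.72*297 + 1337.7*12.5 + 75.24*12.5
T = 47279/1512.6 ≈ 31.26 °C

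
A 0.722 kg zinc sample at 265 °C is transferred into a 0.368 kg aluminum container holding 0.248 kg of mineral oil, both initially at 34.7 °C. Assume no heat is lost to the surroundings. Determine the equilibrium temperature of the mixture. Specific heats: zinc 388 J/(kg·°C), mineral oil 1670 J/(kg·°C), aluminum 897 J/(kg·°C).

T_f ≈ 97.7 °C

T_f is the heat-capacity-weighted average of the initial temperatures:
T_f = (280.14*265 + 414.16*34.7 + 330.1*34.7) / (280.14 + 414.16 + 330.1)
    = 100062 / 1024.4 ≈ 97.68 °C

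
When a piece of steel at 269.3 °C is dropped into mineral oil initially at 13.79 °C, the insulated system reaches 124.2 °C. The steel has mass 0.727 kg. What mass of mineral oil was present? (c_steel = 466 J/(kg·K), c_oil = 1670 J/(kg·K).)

Heat lost by the steel = heat gained by the oil:
0.727·466·(269.3 − 124.2) = m·1670·(124.2 − 13.79)
184385 m = 49157  ⇒  m ≈ 0.2666 kg

m ≈ 0.267 kg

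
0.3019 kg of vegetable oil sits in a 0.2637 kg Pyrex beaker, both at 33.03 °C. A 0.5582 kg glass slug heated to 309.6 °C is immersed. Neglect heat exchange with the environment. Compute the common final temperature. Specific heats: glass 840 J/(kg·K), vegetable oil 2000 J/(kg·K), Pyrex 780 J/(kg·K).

T_f ≈ 134.5 °C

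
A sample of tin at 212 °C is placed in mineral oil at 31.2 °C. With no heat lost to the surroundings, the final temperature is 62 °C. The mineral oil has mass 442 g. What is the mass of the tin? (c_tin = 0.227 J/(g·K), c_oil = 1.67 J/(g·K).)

m ≈ 668 g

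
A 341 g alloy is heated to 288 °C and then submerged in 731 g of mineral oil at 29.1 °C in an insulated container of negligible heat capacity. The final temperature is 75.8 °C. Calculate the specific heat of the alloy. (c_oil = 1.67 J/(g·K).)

c ≈ 0.788 J/(g·K)

m_s c (T_s − T_f) = m_oil c_oil (T_f − T_0):
341·c·(288 − 75.8) = 731·1.67·(75.8 − 29.1)
72360 c = 57010  ⇒  c ≈ 0.7879 J/(g·K)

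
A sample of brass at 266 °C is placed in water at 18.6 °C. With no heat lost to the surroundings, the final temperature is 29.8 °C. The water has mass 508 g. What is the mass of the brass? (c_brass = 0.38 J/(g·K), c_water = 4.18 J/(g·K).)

m ≈ 265 g

Energy conservation, ΣQ = 0:
m·0.38·(29.8 − 266) + 508·4.18·(29.8 − 18.6) = 0
-89.76 m = -23783
m = -23783/-89.76 ≈ 265 g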